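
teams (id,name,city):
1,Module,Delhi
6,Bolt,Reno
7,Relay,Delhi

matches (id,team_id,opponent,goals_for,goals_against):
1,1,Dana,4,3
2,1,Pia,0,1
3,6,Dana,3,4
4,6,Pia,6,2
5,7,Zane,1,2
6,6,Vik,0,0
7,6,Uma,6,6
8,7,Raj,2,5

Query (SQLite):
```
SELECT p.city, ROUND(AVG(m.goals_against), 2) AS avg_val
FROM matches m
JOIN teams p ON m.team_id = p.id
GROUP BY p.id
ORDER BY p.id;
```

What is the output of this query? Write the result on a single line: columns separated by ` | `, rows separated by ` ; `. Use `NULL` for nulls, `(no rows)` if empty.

Join each matches row to its teams via team_id.
Group joined rows by teams.id; compute ROUND(AVG(m.goals_against), 2) per group.
  1: ids {1, 2} → ROUND(AVG(m.goals_against), 2)=2
  6: ids {3, 4, 6, 7} → ROUND(AVG(m.goals_against), 2)=3
  7: ids {5, 8} → ROUND(AVG(m.goals_against), 2)=3.5

Delhi | 2 ; Reno | 3 ; Delhi | 3.5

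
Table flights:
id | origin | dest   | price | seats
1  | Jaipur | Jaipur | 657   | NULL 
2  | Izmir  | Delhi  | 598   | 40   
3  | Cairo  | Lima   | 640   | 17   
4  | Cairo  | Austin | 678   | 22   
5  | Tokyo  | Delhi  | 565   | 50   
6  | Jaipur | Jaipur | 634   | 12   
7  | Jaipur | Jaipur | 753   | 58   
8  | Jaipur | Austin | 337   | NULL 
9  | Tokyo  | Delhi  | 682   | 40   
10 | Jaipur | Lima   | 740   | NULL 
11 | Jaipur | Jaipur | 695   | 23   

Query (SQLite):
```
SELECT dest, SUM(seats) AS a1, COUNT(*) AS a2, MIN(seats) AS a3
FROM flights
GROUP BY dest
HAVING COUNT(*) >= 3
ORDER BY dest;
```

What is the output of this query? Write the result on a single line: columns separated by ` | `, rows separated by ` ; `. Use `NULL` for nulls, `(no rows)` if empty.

Delhi | 130 | 3 | 40 ; Jaipur | 93 | 4 | 12

Group flights by dest.
Per group compute: SUM(seats), COUNT(*), MIN(seats).
HAVING: drop groups with fewer than 3 rows.
  Austin: ids {4, 8} → SUM(seats)=22, COUNT(*)=2, MIN(seats)=22
  Delhi: ids {2, 5, 9} → SUM(seats)=130, COUNT(*)=3, MIN(seats)=40
  Jaipur: ids {1, 6, 7, 11} → SUM(seats)=93, COUNT(*)=4, MIN(seats)=12
  Lima: ids {3, 10} → SUM(seats)=17, COUNT(*)=2, MIN(seats)=17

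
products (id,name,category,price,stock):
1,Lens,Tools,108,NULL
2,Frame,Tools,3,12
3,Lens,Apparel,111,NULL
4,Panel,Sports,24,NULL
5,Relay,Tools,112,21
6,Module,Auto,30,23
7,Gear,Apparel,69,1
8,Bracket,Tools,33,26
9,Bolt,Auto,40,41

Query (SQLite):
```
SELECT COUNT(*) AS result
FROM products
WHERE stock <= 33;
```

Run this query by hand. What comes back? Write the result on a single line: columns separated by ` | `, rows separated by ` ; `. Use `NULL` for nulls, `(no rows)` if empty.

Rows where stock <= 33 → price values: [3, 112, 30, 69, 33].
COUNT(*) counts rows → 5.

5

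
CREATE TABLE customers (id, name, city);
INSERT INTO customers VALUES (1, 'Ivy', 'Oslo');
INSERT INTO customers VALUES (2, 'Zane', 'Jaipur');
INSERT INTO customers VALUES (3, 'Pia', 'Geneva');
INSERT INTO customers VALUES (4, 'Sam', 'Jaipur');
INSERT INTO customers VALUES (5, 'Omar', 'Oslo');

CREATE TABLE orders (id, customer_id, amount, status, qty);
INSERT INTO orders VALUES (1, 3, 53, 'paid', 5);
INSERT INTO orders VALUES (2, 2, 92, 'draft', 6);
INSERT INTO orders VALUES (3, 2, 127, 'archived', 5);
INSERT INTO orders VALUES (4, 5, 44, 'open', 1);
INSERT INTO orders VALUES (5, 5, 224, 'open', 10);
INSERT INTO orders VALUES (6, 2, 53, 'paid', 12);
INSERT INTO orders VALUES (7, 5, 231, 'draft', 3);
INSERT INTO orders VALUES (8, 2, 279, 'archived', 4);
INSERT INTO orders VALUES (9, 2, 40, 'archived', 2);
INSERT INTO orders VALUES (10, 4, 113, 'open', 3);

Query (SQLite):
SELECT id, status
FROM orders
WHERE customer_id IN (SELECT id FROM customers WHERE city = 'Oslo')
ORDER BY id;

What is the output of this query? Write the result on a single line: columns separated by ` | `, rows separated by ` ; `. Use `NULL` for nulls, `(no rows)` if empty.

4 | open ; 5 | open ; 7 | draft

Inner query: customers.id where city = 'Oslo'.
Outer: keep orders rows whose customer_id is in that set.
Inner query → {1, 5}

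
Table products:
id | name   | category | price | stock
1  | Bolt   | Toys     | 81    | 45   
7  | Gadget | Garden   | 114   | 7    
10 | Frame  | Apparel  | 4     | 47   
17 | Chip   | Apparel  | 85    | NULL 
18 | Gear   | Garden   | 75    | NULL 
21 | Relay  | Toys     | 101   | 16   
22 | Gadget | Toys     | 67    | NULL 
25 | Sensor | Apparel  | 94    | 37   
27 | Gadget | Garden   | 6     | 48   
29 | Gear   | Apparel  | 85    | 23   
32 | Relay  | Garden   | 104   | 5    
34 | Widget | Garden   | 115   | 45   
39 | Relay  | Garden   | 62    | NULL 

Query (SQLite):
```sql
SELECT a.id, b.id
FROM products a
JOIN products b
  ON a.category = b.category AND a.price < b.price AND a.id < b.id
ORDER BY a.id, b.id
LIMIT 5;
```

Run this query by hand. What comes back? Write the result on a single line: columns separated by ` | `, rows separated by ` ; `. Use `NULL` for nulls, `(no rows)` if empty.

Pairs (a,b) with same category, a.price < b.price, a.id < b.id.
category groups: Apparel:{10,17,25,29} Garden:{7,18,27,32,34,39} Toys:{1,21,22}
Ordered by (a.id, b.id); first 5.

1 | 21 ; 7 | 34 ; 10 | 17 ; 10 | 25 ; 10 | 29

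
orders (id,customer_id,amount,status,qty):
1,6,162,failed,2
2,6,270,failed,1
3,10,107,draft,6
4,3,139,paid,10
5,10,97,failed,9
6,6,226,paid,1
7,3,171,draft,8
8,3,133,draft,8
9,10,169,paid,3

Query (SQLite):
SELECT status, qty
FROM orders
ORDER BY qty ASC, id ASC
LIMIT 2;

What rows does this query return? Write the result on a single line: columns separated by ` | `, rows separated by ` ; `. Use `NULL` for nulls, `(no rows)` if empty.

failed | 1 ; paid | 1

Sort by qty asc, tiebreak id asc: (1, id=2), (1, id=6), (2, id=1), (3, id=9), (6, id=3) …. Take first 2.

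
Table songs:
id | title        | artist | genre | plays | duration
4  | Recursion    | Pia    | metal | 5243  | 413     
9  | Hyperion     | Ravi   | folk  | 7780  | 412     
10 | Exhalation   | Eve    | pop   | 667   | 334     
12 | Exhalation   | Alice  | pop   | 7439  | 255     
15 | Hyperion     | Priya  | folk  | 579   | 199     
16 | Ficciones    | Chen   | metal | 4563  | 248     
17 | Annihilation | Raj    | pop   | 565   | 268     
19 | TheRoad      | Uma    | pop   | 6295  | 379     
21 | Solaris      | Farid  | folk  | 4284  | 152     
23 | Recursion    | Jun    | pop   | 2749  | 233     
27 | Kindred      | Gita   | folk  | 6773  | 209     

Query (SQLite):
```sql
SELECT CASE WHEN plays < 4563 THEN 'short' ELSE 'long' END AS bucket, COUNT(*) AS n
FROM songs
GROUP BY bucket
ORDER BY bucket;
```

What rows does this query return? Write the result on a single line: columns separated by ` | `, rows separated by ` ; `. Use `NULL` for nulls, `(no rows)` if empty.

long | 6 ; short | 5

Bucket rows by plays < 4563 → 'short' else 'long'; count each bucket.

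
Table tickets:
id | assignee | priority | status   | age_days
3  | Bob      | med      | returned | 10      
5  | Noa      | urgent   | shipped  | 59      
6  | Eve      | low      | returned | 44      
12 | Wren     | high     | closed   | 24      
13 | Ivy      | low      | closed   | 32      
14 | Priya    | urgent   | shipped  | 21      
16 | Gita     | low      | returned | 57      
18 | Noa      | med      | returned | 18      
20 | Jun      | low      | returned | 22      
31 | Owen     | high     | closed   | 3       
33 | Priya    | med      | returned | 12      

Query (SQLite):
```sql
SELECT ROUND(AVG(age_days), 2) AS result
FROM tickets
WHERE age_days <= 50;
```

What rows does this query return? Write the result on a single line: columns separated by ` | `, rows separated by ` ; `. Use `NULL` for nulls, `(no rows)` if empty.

Rows where age_days <= 50 → age_days values: [10, 44, 24, 32, 21, 18, 22, 3, 12].
AVG = 186 / 9 (rounded to 2 dp).

20.67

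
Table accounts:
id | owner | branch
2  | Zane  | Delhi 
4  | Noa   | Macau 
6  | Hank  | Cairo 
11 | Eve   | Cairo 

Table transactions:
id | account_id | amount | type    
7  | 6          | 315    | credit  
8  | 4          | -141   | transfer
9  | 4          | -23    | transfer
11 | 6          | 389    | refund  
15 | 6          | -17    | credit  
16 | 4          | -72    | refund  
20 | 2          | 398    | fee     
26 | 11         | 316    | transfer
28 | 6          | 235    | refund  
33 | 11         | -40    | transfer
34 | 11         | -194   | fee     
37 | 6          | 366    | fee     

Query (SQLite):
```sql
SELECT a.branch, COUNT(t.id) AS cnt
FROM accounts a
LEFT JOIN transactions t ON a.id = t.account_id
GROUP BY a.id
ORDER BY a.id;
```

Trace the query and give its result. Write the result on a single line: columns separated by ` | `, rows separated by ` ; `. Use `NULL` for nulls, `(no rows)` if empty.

Delhi | 1 ; Macau | 3 ; Cairo | 5 ; Cairo | 3

LEFT JOIN keeps every accounts row; unmatched ones get NULL for transactions columns.
Group by accounts.id and compute COUNT(t.id). COUNT(col) of an all-NULL group is 0.
  2: ids {20} → COUNT(t.id)=1
  4: ids {8, 9, 16} → COUNT(t.id)=3
  6: ids {7, 11, 15, 28, 37} → COUNT(t.id)=5
  11: ids {26, 33, 34} → COUNT(t.id)=3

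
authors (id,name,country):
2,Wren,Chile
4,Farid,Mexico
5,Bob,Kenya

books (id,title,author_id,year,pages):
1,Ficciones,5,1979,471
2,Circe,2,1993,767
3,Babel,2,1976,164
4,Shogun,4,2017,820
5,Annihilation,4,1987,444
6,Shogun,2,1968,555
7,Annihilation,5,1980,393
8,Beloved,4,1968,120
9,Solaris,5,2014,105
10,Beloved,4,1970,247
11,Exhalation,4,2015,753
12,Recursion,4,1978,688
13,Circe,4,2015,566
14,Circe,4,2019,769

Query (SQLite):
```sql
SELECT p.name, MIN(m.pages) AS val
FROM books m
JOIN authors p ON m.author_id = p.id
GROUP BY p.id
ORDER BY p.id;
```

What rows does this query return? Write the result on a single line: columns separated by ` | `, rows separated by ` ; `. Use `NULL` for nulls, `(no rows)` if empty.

Wren | 164 ; Farid | 120 ; Bob | 105

Join each books row to its authors via author_id.
Group joined rows by authors.id; compute MIN(m.pages) per group.
  2: ids {2, 3, 6} → MIN(m.pages)=164
  4: ids {4, 5, 8, 10, 11, 12, 13, 14} → MIN(m.pages)=120
  5: ids {1, 7, 9} → MIN(m.pages)=105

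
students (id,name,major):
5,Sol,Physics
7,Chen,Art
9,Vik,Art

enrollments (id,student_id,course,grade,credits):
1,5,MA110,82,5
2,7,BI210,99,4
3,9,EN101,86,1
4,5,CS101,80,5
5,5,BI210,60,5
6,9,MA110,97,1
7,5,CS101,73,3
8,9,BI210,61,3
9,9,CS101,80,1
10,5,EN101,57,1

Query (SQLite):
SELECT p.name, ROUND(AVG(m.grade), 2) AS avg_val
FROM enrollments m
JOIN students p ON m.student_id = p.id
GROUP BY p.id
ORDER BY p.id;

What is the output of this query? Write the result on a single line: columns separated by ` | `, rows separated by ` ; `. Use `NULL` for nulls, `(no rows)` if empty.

Join each enrollments row to its students via student_id.
Group joined rows by students.id; compute ROUND(AVG(m.grade), 2) per group.
  5: ids {1, 4, 5, 7, 10} → ROUND(AVG(m.grade), 2)=70.4
  7: ids {2} → ROUND(AVG(m.grade), 2)=99
  9: ids {3, 6, 8, 9} → ROUND(AVG(m.grade), 2)=81

Sol | 70.4 ; Chen | 99 ; Vik | 81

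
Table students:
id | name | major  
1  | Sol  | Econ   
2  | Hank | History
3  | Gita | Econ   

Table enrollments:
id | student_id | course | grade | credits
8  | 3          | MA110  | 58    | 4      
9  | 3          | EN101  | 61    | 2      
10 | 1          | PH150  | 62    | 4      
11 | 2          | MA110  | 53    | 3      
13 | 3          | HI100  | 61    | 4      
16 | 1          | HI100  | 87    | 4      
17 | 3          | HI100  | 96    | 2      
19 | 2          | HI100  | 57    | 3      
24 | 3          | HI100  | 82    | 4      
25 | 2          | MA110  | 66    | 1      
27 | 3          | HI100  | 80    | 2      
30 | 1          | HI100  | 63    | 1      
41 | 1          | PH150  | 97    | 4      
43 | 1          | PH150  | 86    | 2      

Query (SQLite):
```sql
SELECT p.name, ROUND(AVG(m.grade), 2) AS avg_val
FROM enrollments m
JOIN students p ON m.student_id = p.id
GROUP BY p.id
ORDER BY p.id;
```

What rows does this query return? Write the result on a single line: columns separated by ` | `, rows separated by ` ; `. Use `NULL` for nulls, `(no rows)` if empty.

Sol | 79 ; Hank | 58.67 ; Gita | 73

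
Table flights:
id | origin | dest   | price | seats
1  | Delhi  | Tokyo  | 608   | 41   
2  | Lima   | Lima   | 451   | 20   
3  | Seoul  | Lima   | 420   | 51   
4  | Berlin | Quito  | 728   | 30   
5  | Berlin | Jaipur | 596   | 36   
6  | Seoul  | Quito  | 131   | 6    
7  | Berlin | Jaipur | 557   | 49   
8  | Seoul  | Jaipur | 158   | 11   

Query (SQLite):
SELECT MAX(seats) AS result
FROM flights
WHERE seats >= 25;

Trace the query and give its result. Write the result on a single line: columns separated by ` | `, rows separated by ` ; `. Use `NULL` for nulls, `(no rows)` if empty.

Rows where seats >= 25 → seats values: [41, 51, 30, 36, 49].
MAX of non-NULL values = 51.

51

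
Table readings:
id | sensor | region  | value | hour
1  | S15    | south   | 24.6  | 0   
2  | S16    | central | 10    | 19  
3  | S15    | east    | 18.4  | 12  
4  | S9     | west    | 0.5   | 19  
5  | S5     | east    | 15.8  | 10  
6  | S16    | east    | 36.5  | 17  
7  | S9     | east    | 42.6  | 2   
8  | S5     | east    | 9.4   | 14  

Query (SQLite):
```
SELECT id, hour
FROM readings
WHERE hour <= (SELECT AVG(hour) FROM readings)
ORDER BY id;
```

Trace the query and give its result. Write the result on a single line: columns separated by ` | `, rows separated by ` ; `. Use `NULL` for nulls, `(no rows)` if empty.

Scalar subquery: AVG(hour) over all readings rows = 11.625.
Keep rows where hour <= that value.

1 | 0 ; 5 | 10 ; 7 | 2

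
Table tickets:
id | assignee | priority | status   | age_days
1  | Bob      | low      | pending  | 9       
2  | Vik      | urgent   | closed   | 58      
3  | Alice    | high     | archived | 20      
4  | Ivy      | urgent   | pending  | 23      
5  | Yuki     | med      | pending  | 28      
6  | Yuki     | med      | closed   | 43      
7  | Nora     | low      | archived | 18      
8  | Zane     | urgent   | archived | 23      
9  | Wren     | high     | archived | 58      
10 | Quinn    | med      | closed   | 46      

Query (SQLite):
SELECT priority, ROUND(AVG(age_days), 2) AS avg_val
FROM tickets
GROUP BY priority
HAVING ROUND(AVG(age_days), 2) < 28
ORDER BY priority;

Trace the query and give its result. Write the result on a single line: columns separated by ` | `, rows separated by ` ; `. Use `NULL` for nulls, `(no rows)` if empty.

Partition tickets by priority; compute ROUND(AVG(age_days), 2) within each group.
HAVING: keep groups where ROUND(AVG(age_days), 2) < 28.
  high: ids {3, 9} → ROUND(AVG(age_days), 2)=39
  low: ids {1, 7} → ROUND(AVG(age_days), 2)=13.5
  med: ids {5, 6, 10} → ROUND(AVG(age_days), 2)=39
  urgent: ids {2, 4, 8} → ROUND(AVG(age_days), 2)=34.67

low | 13.5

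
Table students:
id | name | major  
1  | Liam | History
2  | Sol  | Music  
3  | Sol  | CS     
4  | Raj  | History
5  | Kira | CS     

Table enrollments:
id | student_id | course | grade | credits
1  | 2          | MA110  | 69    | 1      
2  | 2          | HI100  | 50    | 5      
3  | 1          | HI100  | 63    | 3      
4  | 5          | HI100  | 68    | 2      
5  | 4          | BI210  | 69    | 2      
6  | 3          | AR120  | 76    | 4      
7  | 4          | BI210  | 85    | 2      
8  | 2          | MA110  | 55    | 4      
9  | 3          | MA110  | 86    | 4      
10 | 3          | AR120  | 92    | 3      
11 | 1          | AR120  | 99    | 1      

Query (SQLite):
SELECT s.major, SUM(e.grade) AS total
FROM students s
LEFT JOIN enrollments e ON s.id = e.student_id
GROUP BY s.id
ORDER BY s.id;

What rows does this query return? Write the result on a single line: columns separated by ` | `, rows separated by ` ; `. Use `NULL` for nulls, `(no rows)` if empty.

History | 162 ; Music | 174 ; CS | 254 ; History | 154 ; CS | 68

LEFT JOIN keeps every students row; unmatched ones get NULL for enrollments columns.
Group by students.id and compute SUM(e.grade). SUM over an all-NULL group is NULL.
  1: ids {3, 11} → SUM(e.grade)=162
  2: ids {1, 2, 8} → SUM(e.grade)=174
  3: ids {6, 9, 10} → SUM(e.grade)=254
  4: ids {5, 7} → SUM(e.grade)=154
  5: ids {4} → SUM(e.grade)=68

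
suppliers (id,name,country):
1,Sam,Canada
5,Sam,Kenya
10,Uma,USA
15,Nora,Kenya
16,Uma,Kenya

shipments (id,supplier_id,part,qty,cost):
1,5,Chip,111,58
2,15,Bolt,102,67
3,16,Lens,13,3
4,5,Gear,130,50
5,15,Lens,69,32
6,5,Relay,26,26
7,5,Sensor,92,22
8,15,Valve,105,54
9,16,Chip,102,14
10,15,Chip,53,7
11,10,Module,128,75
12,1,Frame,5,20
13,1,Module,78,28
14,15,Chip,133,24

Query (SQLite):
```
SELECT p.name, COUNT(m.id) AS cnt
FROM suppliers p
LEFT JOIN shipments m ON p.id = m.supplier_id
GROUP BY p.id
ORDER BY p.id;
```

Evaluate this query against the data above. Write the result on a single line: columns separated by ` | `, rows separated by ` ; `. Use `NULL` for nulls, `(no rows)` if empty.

LEFT JOIN keeps every suppliers row; unmatched ones get NULL for shipments columns.
Group by suppliers.id and compute COUNT(m.id). COUNT(col) of an all-NULL group is 0.
  1: ids {12, 13} → COUNT(m.id)=2
  5: ids {1, 4, 6, 7} → COUNT(m.id)=4
  10: ids {11} → COUNT(m.id)=1
  15: ids {2, 5, 8, 10, 14} → COUNT(m.id)=5
  16: ids {3, 9} → COUNT(m.id)=2

Sam | 2 ; Sam | 4 ; Uma | 1 ; Nora | 5 ; Uma | 2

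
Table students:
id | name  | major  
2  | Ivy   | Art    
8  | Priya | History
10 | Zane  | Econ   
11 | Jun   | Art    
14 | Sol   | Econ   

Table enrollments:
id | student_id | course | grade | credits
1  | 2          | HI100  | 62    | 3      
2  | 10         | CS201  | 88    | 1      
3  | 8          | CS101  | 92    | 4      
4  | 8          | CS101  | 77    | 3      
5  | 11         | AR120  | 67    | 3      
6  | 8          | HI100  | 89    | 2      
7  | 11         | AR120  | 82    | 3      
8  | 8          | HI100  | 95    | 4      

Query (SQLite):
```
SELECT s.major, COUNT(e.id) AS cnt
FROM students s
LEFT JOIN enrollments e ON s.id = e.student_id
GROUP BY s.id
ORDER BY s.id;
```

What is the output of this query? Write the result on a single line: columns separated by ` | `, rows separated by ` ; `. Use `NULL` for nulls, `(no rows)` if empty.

Art | 1 ; History | 4 ; Econ | 1 ; Art | 2 ; Econ | 0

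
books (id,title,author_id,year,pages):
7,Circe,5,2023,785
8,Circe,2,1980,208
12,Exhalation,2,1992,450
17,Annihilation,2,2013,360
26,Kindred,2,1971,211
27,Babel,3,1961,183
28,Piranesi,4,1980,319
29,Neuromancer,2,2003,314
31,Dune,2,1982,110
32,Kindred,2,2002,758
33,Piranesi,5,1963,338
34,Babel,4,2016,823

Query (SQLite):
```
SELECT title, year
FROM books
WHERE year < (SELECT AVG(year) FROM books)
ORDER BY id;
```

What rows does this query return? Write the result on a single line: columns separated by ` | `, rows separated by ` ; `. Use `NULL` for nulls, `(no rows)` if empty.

Circe | 1980 ; Kindred | 1971 ; Babel | 1961 ; Piranesi | 1980 ; Dune | 1982 ; Piranesi | 1963

Scalar subquery: AVG(year) over all books rows = 1990.5.
Keep rows where year < that value.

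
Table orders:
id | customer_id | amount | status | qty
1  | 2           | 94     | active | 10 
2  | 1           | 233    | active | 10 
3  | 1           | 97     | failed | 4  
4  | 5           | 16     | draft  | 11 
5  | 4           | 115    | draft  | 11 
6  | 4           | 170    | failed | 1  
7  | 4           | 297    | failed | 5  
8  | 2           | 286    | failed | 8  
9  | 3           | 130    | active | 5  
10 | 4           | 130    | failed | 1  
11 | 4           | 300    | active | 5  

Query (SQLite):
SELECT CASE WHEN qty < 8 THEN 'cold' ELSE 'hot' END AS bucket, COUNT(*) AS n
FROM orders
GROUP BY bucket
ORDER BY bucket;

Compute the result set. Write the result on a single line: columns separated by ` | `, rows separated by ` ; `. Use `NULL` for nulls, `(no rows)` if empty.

cold | 6 ; hot | 5

Bucket rows by qty < 8 → 'cold' else 'hot'; count each bucket.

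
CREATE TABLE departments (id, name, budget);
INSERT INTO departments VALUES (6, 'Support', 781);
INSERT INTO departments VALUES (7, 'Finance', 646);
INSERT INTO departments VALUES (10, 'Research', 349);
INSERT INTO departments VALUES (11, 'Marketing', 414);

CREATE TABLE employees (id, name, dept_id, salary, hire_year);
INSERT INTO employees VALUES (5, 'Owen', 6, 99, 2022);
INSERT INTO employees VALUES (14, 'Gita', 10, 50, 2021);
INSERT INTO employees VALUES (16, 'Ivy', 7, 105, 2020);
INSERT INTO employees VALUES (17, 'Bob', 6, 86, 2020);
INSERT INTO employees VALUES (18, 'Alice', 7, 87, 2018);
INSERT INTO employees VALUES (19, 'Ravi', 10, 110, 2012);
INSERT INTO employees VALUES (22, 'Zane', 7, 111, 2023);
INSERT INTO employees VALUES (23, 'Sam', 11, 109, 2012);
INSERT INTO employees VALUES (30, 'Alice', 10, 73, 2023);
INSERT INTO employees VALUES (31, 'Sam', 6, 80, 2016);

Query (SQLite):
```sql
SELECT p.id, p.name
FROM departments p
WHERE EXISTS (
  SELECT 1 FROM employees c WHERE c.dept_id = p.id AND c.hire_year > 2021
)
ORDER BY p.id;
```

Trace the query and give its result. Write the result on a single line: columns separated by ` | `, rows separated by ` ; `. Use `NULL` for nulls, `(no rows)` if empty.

6 | Support ; 7 | Finance ; 10 | Research

For each departments row, check whether any employees with matching dept_id has hire_year > 2021.
Keep rows where that is true.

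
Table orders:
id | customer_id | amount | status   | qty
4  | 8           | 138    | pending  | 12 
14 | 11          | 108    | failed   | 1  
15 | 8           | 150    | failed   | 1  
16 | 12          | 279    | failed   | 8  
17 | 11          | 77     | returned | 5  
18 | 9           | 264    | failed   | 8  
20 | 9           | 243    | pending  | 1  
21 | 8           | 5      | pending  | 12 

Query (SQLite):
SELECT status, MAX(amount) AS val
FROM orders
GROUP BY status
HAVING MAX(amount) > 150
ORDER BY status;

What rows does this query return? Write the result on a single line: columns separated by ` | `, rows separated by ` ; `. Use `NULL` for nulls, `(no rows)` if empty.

failed | 279 ; pending | 243

Partition orders by status; compute MAX(amount) within each group.
HAVING: keep groups where MAX(amount) > 150.
  failed: ids {14, 15, 16, 18} → MAX(amount)=279
  pending: ids {4, 20, 21} → MAX(amount)=243
  returned: ids {17} → MAX(amount)=77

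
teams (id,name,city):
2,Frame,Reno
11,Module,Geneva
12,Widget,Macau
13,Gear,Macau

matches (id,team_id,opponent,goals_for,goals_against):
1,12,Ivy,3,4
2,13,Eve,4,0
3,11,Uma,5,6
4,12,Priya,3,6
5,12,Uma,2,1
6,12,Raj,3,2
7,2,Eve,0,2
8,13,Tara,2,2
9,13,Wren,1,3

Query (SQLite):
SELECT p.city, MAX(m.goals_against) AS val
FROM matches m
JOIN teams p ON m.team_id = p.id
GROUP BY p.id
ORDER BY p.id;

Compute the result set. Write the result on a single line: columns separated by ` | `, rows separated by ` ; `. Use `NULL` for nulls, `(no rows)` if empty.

Join each matches row to its teams via team_id.
Group joined rows by teams.id; compute MAX(m.goals_against) per group.
  2: ids {7} → MAX(m.goals_against)=2
  11: ids {3} → MAX(m.goals_against)=6
  12: ids {1, 4, 5, 6} → MAX(m.goals_against)=6
  13: ids {2, 8, 9} → MAX(m.goals_against)=3

Reno | 2 ; Geneva | 6 ; Macau | 6 ; Macau | 3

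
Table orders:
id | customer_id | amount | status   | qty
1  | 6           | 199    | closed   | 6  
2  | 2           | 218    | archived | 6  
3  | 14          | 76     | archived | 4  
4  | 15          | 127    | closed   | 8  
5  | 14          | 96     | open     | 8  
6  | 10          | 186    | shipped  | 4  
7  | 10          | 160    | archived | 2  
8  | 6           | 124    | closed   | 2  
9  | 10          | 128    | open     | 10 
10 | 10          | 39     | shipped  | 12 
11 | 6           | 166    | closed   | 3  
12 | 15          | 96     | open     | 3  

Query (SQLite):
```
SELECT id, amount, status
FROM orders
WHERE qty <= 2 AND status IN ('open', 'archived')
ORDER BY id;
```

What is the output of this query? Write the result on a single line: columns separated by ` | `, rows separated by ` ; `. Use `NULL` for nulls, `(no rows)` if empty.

qty <= 2: ids {7, 8}
status IN ('open', 'archived'): ids {2, 3, 5, 7, 9, 12}
Combine with AND.

7 | 160 | archived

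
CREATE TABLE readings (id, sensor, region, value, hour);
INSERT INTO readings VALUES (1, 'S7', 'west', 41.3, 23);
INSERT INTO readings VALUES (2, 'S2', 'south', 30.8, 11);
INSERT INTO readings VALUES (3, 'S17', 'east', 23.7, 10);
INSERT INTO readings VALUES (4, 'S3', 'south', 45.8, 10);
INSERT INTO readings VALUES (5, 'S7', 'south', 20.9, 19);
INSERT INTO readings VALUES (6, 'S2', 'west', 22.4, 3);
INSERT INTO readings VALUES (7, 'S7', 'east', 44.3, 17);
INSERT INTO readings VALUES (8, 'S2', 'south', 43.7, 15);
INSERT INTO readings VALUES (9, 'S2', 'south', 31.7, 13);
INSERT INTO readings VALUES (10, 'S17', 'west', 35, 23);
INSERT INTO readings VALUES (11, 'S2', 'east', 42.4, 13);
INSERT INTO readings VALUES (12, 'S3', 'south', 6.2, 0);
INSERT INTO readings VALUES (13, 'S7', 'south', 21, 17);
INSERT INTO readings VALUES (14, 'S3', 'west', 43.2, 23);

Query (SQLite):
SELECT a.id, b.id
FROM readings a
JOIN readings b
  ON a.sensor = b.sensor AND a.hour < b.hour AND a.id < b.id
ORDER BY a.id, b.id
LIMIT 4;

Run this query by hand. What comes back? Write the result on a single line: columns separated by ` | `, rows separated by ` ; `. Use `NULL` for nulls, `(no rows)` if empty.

2 | 8 ; 2 | 9 ; 2 | 11 ; 3 | 10

Pairs (a,b) with same sensor, a.hour < b.hour, a.id < b.id.
sensor groups: S17:{3,10} S2:{2,6,8,9,11} S3:{4,12,14} S7:{1,5,7,13}
Ordered by (a.id, b.id); first 4.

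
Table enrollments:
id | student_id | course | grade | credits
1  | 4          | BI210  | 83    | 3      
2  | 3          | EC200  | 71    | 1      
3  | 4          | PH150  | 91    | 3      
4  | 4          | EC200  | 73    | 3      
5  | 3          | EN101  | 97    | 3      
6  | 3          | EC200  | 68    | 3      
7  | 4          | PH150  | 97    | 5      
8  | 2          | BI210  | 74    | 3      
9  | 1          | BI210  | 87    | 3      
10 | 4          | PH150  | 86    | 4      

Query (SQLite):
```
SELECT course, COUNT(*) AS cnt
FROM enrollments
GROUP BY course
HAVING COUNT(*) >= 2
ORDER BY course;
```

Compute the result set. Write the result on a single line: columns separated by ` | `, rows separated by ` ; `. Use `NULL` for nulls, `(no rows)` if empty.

BI210 | 3 ; EC200 | 3 ; PH150 | 3

Partition enrollments by course; compute COUNT(*) within each group.
HAVING: keep groups with count ≥ 2.
  BI210: ids {1, 8, 9} → COUNT(*)=3
  EC200: ids {2, 4, 6} → COUNT(*)=3
  EN101: ids {5} → COUNT(*)=1
  PH150: ids {3, 7, 10} → COUNT(*)=3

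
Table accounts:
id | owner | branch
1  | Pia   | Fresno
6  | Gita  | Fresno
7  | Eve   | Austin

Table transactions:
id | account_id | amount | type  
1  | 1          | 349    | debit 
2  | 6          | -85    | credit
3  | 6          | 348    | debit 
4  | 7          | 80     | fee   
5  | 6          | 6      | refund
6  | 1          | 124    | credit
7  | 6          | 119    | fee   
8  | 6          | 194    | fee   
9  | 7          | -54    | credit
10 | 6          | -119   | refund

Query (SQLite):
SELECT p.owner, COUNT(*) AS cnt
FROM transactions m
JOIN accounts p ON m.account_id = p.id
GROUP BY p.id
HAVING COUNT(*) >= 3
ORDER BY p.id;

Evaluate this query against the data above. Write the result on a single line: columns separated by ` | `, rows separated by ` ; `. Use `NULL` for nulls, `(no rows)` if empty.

Gita | 6

Join each transactions row to its accounts via account_id.
Group joined rows by accounts.id; compute COUNT(*) per group.
HAVING: keep groups with count ≥ 3.
  1: ids {1, 6} → COUNT(*)=2
  6: ids {2, 3, 5, 7, 8, 10} → COUNT(*)=6
  7: ids {4, 9} → COUNT(*)=2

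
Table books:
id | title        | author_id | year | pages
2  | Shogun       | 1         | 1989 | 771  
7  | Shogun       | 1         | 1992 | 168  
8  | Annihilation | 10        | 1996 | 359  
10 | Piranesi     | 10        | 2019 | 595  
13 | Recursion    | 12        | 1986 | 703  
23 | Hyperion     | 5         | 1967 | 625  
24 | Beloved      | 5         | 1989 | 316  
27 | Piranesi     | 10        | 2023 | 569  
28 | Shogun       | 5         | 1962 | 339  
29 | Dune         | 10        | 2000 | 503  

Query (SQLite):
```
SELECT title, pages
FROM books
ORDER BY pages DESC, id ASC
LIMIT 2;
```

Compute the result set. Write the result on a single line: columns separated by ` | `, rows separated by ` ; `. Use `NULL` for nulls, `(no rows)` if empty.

Sort by pages desc, tiebreak id asc: (771, id=2), (703, id=13), (625, id=23), (595, id=10), (569, id=27) …. Take first 2.

Shogun | 771 ; Recursion | 703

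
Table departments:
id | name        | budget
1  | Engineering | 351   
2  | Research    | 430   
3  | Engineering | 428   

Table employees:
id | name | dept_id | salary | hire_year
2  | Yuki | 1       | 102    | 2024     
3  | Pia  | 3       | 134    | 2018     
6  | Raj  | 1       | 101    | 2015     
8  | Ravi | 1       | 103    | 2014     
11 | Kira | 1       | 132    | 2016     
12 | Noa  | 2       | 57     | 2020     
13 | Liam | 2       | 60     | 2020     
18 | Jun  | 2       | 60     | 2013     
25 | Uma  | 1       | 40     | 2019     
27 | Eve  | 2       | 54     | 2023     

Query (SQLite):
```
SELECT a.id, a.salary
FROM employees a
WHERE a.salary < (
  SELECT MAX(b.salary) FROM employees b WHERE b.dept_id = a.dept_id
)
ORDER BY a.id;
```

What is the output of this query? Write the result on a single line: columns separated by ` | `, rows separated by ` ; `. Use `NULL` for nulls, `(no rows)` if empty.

For each employees row a, compute MAX(salary) over rows sharing a.dept_id.
Keep row a if a.salary < that per-group MAX.
  dept_id=1: MAX(salary) = 132
  dept_id=2: MAX(salary) = 60
  dept_id=3: MAX(salary) = 134

2 | 102 ; 6 | 101 ; 8 | 103 ; 12 | 57 ; 25 | 40 ; 27 | 54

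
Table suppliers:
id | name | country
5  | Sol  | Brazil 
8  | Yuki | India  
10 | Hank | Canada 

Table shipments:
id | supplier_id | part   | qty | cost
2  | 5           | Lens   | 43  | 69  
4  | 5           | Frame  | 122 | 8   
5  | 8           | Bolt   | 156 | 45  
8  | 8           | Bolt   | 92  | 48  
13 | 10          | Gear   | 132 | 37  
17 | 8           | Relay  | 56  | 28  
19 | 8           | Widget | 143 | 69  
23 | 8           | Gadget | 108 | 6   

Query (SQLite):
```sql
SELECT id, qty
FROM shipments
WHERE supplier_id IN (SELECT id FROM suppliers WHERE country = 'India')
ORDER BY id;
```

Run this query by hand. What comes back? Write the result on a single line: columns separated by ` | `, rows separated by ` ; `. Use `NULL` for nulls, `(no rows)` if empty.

5 | 156 ; 8 | 92 ; 17 | 56 ; 19 | 143 ; 23 | 108

Inner query: suppliers.id where country = 'India'.
Outer: keep shipments rows whose supplier_id is in that set.
Inner query → {8}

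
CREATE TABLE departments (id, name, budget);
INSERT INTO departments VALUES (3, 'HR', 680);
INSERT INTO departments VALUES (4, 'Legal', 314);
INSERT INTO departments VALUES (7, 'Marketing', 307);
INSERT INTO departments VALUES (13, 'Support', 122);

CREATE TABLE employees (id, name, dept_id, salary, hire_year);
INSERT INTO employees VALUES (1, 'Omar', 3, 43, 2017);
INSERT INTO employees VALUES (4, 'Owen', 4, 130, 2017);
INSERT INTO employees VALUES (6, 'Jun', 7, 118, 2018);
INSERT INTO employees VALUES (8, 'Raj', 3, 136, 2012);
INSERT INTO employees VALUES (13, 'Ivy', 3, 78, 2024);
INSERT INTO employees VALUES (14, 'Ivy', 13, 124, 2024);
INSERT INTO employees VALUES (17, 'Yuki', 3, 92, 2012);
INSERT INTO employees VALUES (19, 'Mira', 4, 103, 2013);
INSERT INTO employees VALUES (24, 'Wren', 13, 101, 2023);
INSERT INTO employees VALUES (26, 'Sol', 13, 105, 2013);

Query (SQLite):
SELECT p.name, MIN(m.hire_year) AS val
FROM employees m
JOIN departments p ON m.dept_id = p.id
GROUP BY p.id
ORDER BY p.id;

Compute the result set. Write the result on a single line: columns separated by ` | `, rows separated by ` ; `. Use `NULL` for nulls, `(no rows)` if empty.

HR | 2012 ; Legal | 2013 ; Marketing | 2018 ; Support | 2013

Join each employees row to its departments via dept_id.
Group joined rows by departments.id; compute MIN(m.hire_year) per group.
  3: ids {1, 8, 13, 17} → MIN(m.hire_year)=2012
  4: ids {4, 19} → MIN(m.hire_year)=2013
  7: ids {6} → MIN(m.hire_year)=2018
  13: ids {14, 24, 26} → MIN(m.hire_year)=2013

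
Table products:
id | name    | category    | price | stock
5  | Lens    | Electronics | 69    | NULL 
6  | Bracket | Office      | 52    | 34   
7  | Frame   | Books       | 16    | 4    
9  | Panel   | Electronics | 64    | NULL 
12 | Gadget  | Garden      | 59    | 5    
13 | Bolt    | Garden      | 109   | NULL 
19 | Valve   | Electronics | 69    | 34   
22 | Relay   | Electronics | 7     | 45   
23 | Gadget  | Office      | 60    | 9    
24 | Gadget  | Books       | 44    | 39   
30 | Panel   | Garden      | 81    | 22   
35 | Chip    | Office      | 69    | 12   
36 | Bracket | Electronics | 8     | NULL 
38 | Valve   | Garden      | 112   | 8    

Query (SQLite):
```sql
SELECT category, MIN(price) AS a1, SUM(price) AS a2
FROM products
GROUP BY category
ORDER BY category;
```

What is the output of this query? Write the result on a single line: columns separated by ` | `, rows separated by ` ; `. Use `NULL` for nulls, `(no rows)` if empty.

Group products by category.
Per group compute: MIN(price), SUM(price).
  Books: ids {7, 24} → MIN(price)=16, SUM(price)=60
  Electronics: ids {5, 9, 19, 22, 36} → MIN(price)=7, SUM(price)=217
  Garden: ids {12, 13, 30, 38} → MIN(price)=59, SUM(price)=361
  Office: ids {6, 23, 35} → MIN(price)=52, SUM(price)=181

Books | 16 | 60 ; Electronics | 7 | 217 ; Garden | 59 | 361 ; Office | 52 | 181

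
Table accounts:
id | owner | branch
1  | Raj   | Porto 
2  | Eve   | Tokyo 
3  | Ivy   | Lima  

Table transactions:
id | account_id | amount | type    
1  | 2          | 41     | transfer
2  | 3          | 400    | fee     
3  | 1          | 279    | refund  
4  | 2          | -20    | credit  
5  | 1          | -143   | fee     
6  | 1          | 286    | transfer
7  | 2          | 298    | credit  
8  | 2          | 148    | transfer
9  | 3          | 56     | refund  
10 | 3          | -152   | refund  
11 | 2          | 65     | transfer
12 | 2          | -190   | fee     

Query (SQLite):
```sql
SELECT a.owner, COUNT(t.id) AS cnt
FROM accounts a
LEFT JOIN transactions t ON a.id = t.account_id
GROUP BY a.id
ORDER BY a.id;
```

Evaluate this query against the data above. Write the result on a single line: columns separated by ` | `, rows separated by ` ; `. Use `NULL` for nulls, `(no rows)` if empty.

Raj | 3 ; Eve | 6 ; Ivy | 3

LEFT JOIN keeps every accounts row; unmatched ones get NULL for transactions columns.
Group by accounts.id and compute COUNT(t.id). COUNT(col) of an all-NULL group is 0.
  1: ids {3, 5, 6} → COUNT(t.id)=3
  2: ids {1, 4, 7, 8, 11, 12} → COUNT(t.id)=6
  3: ids {2, 9, 10} → COUNT(t.id)=3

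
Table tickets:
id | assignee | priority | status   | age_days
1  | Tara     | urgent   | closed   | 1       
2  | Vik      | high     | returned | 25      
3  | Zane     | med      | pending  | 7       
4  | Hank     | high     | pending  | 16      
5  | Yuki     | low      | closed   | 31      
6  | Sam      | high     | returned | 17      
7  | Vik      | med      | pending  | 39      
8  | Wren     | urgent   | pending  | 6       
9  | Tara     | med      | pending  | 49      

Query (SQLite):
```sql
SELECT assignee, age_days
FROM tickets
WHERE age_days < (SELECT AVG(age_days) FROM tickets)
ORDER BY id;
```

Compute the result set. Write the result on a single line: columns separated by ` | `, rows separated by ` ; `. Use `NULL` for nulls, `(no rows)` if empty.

Tara | 1 ; Zane | 7 ; Hank | 16 ; Sam | 17 ; Wren | 6

Scalar subquery: AVG(age_days) over all tickets rows = 21.222222 (≈; comparison uses full precision).
Keep rows where age_days < that value.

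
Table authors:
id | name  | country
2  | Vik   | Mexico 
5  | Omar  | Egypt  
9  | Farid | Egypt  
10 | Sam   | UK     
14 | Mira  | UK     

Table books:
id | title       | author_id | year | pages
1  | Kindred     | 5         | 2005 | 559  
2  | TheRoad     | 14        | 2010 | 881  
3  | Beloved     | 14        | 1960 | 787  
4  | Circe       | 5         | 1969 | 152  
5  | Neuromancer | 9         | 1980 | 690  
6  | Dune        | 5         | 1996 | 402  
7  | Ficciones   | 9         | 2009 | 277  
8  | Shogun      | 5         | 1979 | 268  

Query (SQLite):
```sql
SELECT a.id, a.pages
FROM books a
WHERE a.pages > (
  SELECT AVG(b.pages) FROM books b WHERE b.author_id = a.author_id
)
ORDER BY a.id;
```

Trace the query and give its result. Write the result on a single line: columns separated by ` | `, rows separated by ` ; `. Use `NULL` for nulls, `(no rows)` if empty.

For each books row a, compute AVG(pages) over rows sharing a.author_id.
Keep row a if a.pages > that per-group AVG.
  author_id=5: AVG(pages) = 345.25
  author_id=9: AVG(pages) = 483.5
  author_id=14: AVG(pages) = 834.0

1 | 559 ; 2 | 881 ; 5 | 690 ; 6 | 402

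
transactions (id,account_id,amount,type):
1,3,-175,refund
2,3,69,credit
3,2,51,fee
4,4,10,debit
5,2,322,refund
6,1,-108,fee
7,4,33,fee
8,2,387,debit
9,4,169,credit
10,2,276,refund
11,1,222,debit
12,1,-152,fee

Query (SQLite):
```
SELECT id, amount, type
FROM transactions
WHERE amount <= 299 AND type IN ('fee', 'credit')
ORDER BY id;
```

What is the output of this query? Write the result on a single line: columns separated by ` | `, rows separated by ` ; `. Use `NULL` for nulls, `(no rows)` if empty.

amount <= 299: ids {1, 2, 3, 4, 6, 7, 9, 10, 11, 12}
type IN ('fee', 'credit'): ids {2, 3, 6, 7, 9, 12}
Combine with AND.

2 | 69 | credit ; 3 | 51 | fee ; 6 | -108 | fee ; 7 | 33 | fee ; 9 | 169 | credit ; 12 | -152 | fee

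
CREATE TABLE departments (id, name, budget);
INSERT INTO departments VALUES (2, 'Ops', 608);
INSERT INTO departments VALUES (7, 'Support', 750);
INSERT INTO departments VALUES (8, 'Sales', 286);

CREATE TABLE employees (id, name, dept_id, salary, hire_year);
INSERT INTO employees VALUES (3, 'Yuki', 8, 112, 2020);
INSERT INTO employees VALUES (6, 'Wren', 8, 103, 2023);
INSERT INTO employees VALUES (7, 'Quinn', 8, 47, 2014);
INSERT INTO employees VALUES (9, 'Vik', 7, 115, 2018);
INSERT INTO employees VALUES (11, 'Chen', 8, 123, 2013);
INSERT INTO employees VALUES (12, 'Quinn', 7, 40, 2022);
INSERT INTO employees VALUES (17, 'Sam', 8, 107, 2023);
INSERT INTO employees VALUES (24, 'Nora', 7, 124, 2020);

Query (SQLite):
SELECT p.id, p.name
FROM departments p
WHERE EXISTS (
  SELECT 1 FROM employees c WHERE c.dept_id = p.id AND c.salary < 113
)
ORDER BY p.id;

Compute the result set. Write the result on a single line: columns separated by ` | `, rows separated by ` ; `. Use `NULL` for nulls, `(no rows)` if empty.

For each departments row, check whether any employees with matching dept_id has salary < 113.
Keep rows where that is true.

7 | Support ; 8 | Sales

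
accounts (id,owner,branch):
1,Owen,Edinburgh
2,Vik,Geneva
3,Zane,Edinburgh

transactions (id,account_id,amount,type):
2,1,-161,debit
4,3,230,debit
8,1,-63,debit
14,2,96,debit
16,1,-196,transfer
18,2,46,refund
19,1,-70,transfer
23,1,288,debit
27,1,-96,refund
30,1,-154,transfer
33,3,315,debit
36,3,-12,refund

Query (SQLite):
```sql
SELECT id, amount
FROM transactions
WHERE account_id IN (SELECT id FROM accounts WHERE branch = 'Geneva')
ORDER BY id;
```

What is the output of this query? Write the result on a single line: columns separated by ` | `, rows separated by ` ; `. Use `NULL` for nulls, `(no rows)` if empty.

14 | 96 ; 18 | 46

Inner query: accounts.id where branch = 'Geneva'.
Outer: keep transactions rows whose account_id is in that set.
Inner query → {2}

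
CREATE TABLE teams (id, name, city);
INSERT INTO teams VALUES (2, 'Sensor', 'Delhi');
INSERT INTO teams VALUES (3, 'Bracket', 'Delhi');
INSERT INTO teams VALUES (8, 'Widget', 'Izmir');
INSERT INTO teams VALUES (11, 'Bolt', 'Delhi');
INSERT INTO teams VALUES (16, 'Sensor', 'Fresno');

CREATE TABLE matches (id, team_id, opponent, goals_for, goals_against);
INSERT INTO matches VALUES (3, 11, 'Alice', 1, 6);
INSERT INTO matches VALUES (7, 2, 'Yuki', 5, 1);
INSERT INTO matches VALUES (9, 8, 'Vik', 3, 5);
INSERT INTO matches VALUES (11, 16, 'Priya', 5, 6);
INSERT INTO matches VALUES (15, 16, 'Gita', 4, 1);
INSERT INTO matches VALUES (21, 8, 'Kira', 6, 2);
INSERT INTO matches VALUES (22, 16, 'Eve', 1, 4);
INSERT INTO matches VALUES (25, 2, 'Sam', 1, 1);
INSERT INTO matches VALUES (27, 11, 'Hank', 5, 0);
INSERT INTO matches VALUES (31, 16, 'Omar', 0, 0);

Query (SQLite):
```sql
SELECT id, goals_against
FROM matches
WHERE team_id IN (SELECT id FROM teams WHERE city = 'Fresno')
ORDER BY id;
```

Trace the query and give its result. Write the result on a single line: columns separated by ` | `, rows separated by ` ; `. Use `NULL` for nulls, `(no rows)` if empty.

Inner query: teams.id where city = 'Fresno'.
Outer: keep matches rows whose team_id is in that set.
Inner query → {16}

11 | 6 ; 15 | 1 ; 22 | 4 ; 31 | 0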